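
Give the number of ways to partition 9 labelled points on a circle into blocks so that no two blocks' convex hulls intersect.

4862

The non-crossing partitions of [9] form a lattice of size C_9.
C_9 = C_8 · 2(2·8+1)/(8+2) = 1430 · 34/10 = 4862.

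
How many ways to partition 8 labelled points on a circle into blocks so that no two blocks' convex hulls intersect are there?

Non-crossing partitions of an n-element set are counted by C_n; here n = 8.
C_8 = C_7 · 2(2·7+1)/(7+2) = 429 · 30/9 = 1430.

1430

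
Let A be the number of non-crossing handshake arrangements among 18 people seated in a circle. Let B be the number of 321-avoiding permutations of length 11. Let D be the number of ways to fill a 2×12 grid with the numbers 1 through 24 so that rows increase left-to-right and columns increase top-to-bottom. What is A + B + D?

With 18 = 2·9 people, non-crossing handshake pairings are non-crossing perfect matchings on a circle, counted by C_9. So A = C_9 = 4862.
Permutations of [n] avoiding any single length-3 pattern are counted by C_n; here n = 11. So B = C_11 = 58786.
By the hook-length formula (or a Dyck-path bijection), SYT of shape 2×12 number C_12. So D = C_12 = 208012.
A + B + D = 4862 + 58786 + 208012 = 271660.

271660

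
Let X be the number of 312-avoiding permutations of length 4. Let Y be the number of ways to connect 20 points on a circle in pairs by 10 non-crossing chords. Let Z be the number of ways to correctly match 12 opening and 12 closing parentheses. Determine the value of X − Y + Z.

191230

Permutations of [n] avoiding any single length-3 pattern are counted by C_n; here n = 4. So X = C_4 = 14.
Pairing 20 circle points by 10 non-crossing chords gives C_10 matchings. So Y = C_10 = 16796.
Balanced strings of n pairs of brackets are counted by C_n; here n = 12. So Z = C_12 = 208012.
X − Y + Z = 14 − 16796 + 208012 = 191230.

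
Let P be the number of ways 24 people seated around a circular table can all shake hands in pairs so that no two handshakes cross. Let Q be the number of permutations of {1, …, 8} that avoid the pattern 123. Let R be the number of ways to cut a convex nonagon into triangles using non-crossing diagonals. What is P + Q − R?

209013

With 24 = 2·12 people, non-crossing handshake pairings are non-crossing perfect matchings on a circle, counted by C_12. So P = C_12 = 208012.
For any fixed pattern of length 3, the pattern-avoiding permutations of [8] number C_8. So Q = C_8 = 1430.
Triangulations of a convex m-gon are counted by C_{m−2}; with m = 9 this is C_7. So R = C_7 = 429.
P + Q − R = 208012 + 1430 − 429 = 209013.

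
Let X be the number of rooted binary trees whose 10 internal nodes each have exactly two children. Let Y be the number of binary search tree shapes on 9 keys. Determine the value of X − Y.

11934

The number of full binary trees on 10 internal nodes is the Catalan number C_10. So X = C_10 = 16796.
Binary trees (left/right distinguished) on n nodes are counted by C_n; here n = 9. So Y = C_9 = 4862.
X − Y = 16796 − 4862 = 11934.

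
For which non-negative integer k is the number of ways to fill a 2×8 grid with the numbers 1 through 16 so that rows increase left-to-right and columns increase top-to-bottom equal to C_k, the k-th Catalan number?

Standard Young tableaux of shape 2×n are counted by C_n; here n = 8.

8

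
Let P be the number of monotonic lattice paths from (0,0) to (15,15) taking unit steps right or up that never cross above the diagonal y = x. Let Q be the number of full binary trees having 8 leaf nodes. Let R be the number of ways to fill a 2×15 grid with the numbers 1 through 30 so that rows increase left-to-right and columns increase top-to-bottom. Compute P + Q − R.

429

Sub-diagonal monotone paths from (0,0) to (15,15) biject with Dyck paths of semilength 15, giving C_15. So P = C_15 = 9694845.
A full binary tree with L leaves has L−1 internal nodes and is counted by C_{L−1}; L = 8 gives C_7. So Q = C_7 = 429.
By the hook-length formula (or a Dyck-path bijection), SYT of shape 2×15 number C_15. So R = C_15 = 9694845.
P + Q − R = 9694845 + 429 − 9694845 = 429.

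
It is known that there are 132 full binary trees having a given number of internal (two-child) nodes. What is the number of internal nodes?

Full binary trees with n internal nodes are counted by C_n, and C_6 = 132.

6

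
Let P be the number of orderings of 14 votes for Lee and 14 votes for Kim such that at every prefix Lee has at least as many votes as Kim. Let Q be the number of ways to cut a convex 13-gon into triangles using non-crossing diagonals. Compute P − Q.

Reading a vote for the leader as '(' and for the other as ')' turns such a sequence into a balanced string of 14 pairs, so the count is C_14. So P = C_14 = 2674440.
Triangulations of a convex m-gon are counted by C_{m−2}; with m = 13 this is C_11. So Q = C_11 = 58786.
P − Q = 2674440 − 58786 = 2615654.

2615654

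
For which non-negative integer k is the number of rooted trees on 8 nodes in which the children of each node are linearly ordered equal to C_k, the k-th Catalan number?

Rooted ordered (plane) trees on m nodes have m−1 edges and are counted by C_{m−1}; m = 8 gives C_7.

7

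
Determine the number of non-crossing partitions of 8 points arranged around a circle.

The non-crossing partitions of [8] form a lattice of size C_8.
C_8 = C_7 · 2(2·7+1)/(7+2) = 429 · 30/9 = 1430.

1430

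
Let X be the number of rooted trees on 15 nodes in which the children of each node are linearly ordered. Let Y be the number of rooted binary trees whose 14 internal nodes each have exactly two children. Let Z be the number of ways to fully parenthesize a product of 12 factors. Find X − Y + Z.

58786

A rooted plane tree on 15 nodes has 14 edges, and such trees are counted by C_14. So X = C_14 = 2674440.
Full binary trees with n internal nodes are counted by C_n; here n = 14. So Y = C_14 = 2674440.
Parenthesizations of m factors correspond to full binary trees with m leaves, counted by C_{m−1}; m = 12 gives C_11. So Z = C_11 = 58786.
X − Y + Z = 2674440 − 2674440 + 58786 = 58786.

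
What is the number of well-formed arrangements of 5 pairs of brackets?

42

With 5 pairs the number of balanced bracket strings is the Catalan number C_5.
C_5 = C(10,5)/6 = 252/6 = 42.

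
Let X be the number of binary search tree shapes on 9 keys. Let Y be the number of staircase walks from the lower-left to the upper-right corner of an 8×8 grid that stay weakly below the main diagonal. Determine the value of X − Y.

Binary trees (left/right distinguished) on n nodes are counted by C_n; here n = 9. So X = C_9 = 4862.
Monotone paths in an n×n grid that stay weakly below the diagonal are counted by C_n; here n = 8. So Y = C_8 = 1430.
X − Y = 4862 − 1430 = 3432.

3432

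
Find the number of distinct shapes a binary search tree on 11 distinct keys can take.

58786

There are C_n binary search tree shapes on n keys; with n = 11 that is C_11.
C_11 = C_10 · 2(2·10+1)/(10+2) = 16796 · 42/12 = 58786.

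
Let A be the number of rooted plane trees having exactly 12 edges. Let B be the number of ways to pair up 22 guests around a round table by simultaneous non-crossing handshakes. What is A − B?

A rooted plane tree with 12 edges has 13 nodes, and the count is C_12. So A = C_12 = 208012.
Non-crossing handshake pairings of 2n people are counted by C_n; 22 people gives n = 11. So B = C_11 = 58786.
A − B = 208012 − 58786 = 149226.

149226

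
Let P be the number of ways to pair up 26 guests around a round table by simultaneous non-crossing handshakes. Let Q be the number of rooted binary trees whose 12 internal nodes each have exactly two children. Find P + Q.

950912

With 26 = 2·13 people, non-crossing handshake pairings are non-crossing perfect matchings on a circle, counted by C_13. So P = C_13 = 742900.
Full binary trees with n internal nodes are counted by C_n; here n = 12. So Q = C_12 = 208012.
P + Q = 742900 + 208012 = 950912.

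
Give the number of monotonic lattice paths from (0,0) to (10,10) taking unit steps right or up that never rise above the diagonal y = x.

16796

Sub-diagonal monotone paths from (0,0) to (10,10) biject with Dyck paths of semilength 10, giving C_10.
C_10 = C_9 · 2(2·9+1)/(9+2) = 4862 · 38/11 = 16796.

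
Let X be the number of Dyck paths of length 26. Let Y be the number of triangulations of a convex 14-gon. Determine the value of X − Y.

A Dyck path with 13 up-steps and 13 down-steps has semilength 13, so there are C_13 of them. So X = C_13 = 742900.
The number of triangulations of a 14-gon is the Catalan number C_12 (index = sides − 2). So Y = C_12 = 208012.
X − Y = 742900 − 208012 = 534888.

534888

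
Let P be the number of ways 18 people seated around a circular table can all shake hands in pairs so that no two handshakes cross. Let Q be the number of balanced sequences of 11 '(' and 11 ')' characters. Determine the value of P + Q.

63648

Non-crossing handshake pairings of 2n people are counted by C_n; 18 people gives n = 9. So P = C_9 = 4862.
Balanced strings of n pairs of brackets are counted by C_n; here n = 11. So Q = C_11 = 58786.
P + Q = 4862 + 58786 = 63648.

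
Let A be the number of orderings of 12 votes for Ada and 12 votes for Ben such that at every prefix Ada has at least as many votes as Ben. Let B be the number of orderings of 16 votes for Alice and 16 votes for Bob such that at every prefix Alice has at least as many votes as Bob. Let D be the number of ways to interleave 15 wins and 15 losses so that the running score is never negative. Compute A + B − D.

25870837

Ballot sequences with n votes each where one side never trails are Dyck words, counted by C_n; here n = 12. So A = C_12 = 208012.
Reading a vote for the leader as '(' and for the other as ')' turns such a sequence into a balanced string of 16 pairs, so the count is C_16. So B = C_16 = 35357670.
Ballot sequences with n votes each where one side never trails are Dyck words, counted by C_n; here n = 15. So D = C_15 = 9694845.
A + B − D = 208012 + 35357670 − 9694845 = 25870837.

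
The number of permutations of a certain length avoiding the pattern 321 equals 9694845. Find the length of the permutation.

Permutations of [n] avoiding a fixed length-3 pattern are counted by C_n. Since C_15 = 9694845, the index is 15.

15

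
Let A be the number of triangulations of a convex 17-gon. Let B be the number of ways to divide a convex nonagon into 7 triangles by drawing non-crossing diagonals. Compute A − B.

9694416

Triangulations of a convex m-gon are counted by C_{m−2}; with m = 17 this is C_15. So A = C_15 = 9694845.
A convex 9-gon is triangulated into 7 triangles, and the number of such triangulations is the Catalan number C_{9−2} = C_7. So B = C_7 = 429.
A − B = 9694845 − 429 = 9694416.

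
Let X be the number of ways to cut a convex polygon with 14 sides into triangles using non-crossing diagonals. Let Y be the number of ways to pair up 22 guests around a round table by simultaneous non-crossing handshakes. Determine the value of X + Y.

The number of triangulations of a 14-gon is the Catalan number C_12 (index = sides − 2). So X = C_12 = 208012.
Non-crossing handshake pairings of 2n people are counted by C_n; 22 people gives n = 11. So Y = C_11 = 58786.
X + Y = 208012 + 58786 = 266798.

266798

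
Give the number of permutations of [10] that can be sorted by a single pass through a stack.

16796

Stack-sortable permutations are exactly the 231-avoiding ones, counted by C_n; here n = 10.
C_10 = C(20,10)/11 = 184756/11 = 16796.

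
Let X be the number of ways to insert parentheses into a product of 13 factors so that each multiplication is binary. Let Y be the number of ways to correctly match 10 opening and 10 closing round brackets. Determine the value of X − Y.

191216

Parenthesizations of m factors correspond to full binary trees with m leaves, counted by C_{m−1}; m = 13 gives C_12. So X = C_12 = 208012.
A balanced arrangement of 10 bracket pairs is a Dyck word of semilength 10, so the count is C_10. So Y = C_10 = 16796.
X − Y = 208012 − 16796 = 191216.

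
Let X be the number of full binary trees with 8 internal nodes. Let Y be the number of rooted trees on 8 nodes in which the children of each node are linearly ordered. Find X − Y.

1001

The number of full binary trees on 8 internal nodes is the Catalan number C_8. So X = C_8 = 1430.
A rooted plane tree on 8 nodes has 7 edges, and such trees are counted by C_7. So Y = C_7 = 429.
X − Y = 1430 − 429 = 1001.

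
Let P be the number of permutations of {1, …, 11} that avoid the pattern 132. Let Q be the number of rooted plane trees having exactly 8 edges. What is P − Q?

For any fixed pattern of length 3, the pattern-avoiding permutations of [11] number C_11. So P = C_11 = 58786.
A rooted plane tree with 8 edges has 9 nodes, and the count is C_8. So Q = C_8 = 1430.
P − Q = 58786 − 1430 = 57356.

57356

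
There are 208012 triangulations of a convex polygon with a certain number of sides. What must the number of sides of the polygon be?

Triangulations of a convex m-gon are counted by C_{m−2}. The Catalan number equal to 208012 is C_12.
So m − 2 = 12, giving m = 14 sides.

14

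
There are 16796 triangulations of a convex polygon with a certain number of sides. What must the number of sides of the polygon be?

Triangulations of a convex m-gon are counted by C_{m−2}, and C_10 = 16796.
So m − 2 = 10, giving m = 12 sides.

12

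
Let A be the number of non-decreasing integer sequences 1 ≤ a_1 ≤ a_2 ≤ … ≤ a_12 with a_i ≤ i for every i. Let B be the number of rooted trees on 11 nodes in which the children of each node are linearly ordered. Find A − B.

Weakly increasing sequences with a_i ≤ i biject with Dyck paths of semilength 12, so there are C_12. So A = C_12 = 208012.
A rooted plane tree on 11 nodes has 10 edges, and such trees are counted by C_10. So B = C_10 = 16796.
A − B = 208012 − 16796 = 191216.

191216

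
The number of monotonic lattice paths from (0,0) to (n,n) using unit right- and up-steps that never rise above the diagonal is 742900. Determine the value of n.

13

Such diagonal-avoiding paths in an n×n grid are counted by C_n. Since C_13 = 742900, the index is 13.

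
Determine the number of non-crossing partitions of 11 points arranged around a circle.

Non-crossing partitions of an n-element set are counted by C_n; here n = 11.
C_11 = C_10 · 2(2·10+1)/(10+2) = 16796 · 42/12 = 58786.

58786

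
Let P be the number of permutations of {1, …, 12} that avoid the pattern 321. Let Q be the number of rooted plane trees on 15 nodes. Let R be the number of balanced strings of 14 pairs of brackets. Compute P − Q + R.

Permutations of [n] avoiding any single length-3 pattern are counted by C_n; here n = 12. So P = C_12 = 208012.
A rooted plane tree on 15 nodes has 14 edges, and such trees are counted by C_14. So Q = C_14 = 2674440.
With 14 pairs the number of balanced bracket strings is the Catalan number C_14. So R = C_14 = 2674440.
P − Q + R = 208012 − 2674440 + 2674440 = 208012.

208012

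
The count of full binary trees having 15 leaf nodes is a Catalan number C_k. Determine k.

14

Full binary trees with 15 leaves have 15−1 = 14 internal nodes, so there are C_14 of them.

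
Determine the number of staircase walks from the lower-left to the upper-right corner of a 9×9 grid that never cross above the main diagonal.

Sub-diagonal monotone paths from (0,0) to (9,9) biject with Dyck paths of semilength 9, giving C_9.
C_9 = C_8 · 2(2·8+1)/(8+2) = 1430 · 34/10 = 4862.

4862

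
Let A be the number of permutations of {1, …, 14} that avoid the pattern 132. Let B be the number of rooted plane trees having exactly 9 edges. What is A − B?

2669578

Permutations of [n] avoiding any single length-3 pattern are counted by C_n; here n = 14. So A = C_14 = 2674440.
A rooted plane tree with 9 edges has 10 nodes, and the count is C_9. So B = C_9 = 4862.
A − B = 2674440 − 4862 = 2669578.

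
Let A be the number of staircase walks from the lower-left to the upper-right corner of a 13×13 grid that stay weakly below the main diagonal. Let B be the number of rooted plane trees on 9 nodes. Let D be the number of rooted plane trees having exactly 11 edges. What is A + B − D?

685544

Monotone paths in an n×n grid that stay weakly below the diagonal are counted by C_n; here n = 13. So A = C_13 = 742900.
A rooted plane tree on 9 nodes has 8 edges, and such trees are counted by C_8. So B = C_8 = 1430.
Rooted ordered trees with n edges are counted by C_n; here n = 11. So D = C_11 = 58786.
A + B − D = 742900 + 1430 − 58786 = 685544.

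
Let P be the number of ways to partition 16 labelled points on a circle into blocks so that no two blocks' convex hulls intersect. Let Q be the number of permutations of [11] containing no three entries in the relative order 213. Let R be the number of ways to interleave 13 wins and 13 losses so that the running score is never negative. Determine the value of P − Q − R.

34555984

The non-crossing partitions of [16] form a lattice of size C_16. So P = C_16 = 35357670.
For any fixed pattern of length 3, the pattern-avoiding permutations of [11] number C_11. So Q = C_11 = 58786.
Ballot sequences with n votes each where one side never trails are Dyck words, counted by C_n; here n = 13. So R = C_13 = 742900.
P − Q − R = 35357670 − 58786 − 742900 = 34555984.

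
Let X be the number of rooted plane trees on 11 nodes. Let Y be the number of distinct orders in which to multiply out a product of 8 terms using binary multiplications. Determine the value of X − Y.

16367

A rooted plane tree on 11 nodes has 10 edges, and such trees are counted by C_10. So X = C_10 = 16796.
Parenthesizations of m factors correspond to full binary trees with m leaves, counted by C_{m−1}; m = 8 gives C_7. So Y = C_7 = 429.
X − Y = 16796 − 429 = 16367.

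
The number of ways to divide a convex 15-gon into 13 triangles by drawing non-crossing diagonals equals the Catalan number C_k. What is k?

Triangulations of a convex m-gon are counted by C_{m−2}; with m = 15 this is C_13.

13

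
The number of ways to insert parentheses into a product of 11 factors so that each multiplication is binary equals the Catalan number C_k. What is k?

Ways to associate a product of 11 factors correspond to binary trees on 11 leaves, so the count is C_10.

10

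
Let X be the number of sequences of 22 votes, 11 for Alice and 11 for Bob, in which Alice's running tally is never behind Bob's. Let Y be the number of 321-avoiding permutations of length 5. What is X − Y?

58744

Ballot sequences with n votes each where one side never trails are Dyck words, counted by C_n; here n = 11. So X = C_11 = 58786.
For any fixed pattern of length 3, the pattern-avoiding permutations of [5] number C_5. So Y = C_5 = 42.
X − Y = 58786 − 42 = 58744.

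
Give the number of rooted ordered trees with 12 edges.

208012

A rooted plane tree with 12 edges has 13 nodes, and the count is C_12.
C_12 = C(24,12)/13 = 2704156/13 = 208012.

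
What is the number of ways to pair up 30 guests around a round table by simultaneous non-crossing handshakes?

9694845

With 30 = 2·15 people, non-crossing handshake pairings are non-crossing perfect matchings on a circle, counted by C_15.
C_15 = C(30,15)/16 = 155117520/16 = 9694845.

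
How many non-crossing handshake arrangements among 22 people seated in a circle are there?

Non-crossing handshake pairings of 2n people are counted by C_n; 22 people gives n = 11.
C_11 = C(22,11)/12 = 705432/12 = 58786.

58786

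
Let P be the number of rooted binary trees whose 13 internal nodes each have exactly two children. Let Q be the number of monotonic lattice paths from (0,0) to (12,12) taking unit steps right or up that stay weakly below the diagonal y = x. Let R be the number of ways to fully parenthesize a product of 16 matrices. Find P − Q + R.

Full binary trees with n internal nodes are counted by C_n; here n = 13. So P = C_13 = 742900.
Monotone paths in an n×n grid that stay weakly below the diagonal are counted by C_n; here n = 12. So Q = C_12 = 208012.
Bracketing 16 factors into binary products is counted by C_{16−1} = C_15. So R = C_15 = 9694845.
P − Q + R = 742900 − 208012 + 9694845 = 10229733.

10229733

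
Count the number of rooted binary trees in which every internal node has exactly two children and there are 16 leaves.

9694845

A full binary tree with L leaves has L−1 internal nodes and is counted by C_{L−1}; L = 16 gives C_15.
C_15 = 9694845.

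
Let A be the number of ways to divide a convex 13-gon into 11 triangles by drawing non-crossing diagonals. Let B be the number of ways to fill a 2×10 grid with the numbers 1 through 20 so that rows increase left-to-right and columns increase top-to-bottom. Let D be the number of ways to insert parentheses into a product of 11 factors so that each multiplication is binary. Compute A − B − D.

The number of triangulations of a 13-gon is the Catalan number C_11 (index = sides − 2). So A = C_11 = 58786.
By the hook-length formula (or a Dyck-path bijection), SYT of shape 2×10 number C_10. So B = C_10 = 16796.
Ways to associate a product of 11 factors correspond to binary trees on 11 leaves, so the count is C_10. So D = C_10 = 16796.
A − B − D = 58786 − 16796 − 16796 = 25194.

25194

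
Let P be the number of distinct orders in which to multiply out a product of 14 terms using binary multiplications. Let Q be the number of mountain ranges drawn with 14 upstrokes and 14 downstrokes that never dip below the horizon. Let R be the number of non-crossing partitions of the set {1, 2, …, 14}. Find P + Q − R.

Bracketing 14 factors into binary products is counted by C_{14−1} = C_13. So P = C_13 = 742900.
Dyck paths of semilength n (length 2n) are counted by C_n; here n = 14. So Q = C_14 = 2674440.
The non-crossing partitions of [14] form a lattice of size C_14. So R = C_14 = 2674440.
P + Q − R = 742900 + 2674440 − 2674440 = 742900.

742900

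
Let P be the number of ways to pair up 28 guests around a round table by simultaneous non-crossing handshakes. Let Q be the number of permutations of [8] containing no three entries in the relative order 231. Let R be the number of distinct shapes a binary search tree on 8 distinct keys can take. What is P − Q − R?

2671580

With 28 = 2·14 people, non-crossing handshake pairings are non-crossing perfect matchings on a circle, counted by C_14. So P = C_14 = 2674440.
Permutations of [n] avoiding any single length-3 pattern are counted by C_n; here n = 8. So Q = C_8 = 1430.
Rooted binary trees with 8 nodes (each child slot possibly empty) number C_8. So R = C_8 = 1430.
P − Q − R = 2674440 − 1430 − 1430 = 2671580.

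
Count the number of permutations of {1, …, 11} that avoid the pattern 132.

58786

For any fixed pattern of length 3, the pattern-avoiding permutations of [11] number C_11.
C_11 = C_10 · 2(2·10+1)/(10+2) = 16796 · 42/12 = 58786.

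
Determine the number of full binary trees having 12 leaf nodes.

58786

A full binary tree with L leaves has L−1 internal nodes and is counted by C_{L−1}; L = 12 gives C_11.
C_11 = C_10 · 2(2·10+1)/(10+2) = 16796 · 42/12 = 58786.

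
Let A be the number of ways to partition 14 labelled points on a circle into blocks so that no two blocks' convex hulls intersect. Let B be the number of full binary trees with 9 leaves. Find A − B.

2673010

Non-crossing partitions of an n-element set are counted by C_n; here n = 14. So A = C_14 = 2674440.
Full binary trees with 9 leaves have 9−1 = 8 internal nodes, so there are C_8 of them. So B = C_8 = 1430.
A − B = 2674440 − 1430 = 2673010.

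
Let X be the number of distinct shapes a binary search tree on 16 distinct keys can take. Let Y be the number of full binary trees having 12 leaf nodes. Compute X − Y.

35298884

There are C_n binary search tree shapes on n keys; with n = 16 that is C_16. So X = C_16 = 35357670.
Full binary trees with 12 leaves have 12−1 = 11 internal nodes, so there are C_11 of them. So Y = C_11 = 58786.
X − Y = 35357670 − 58786 = 35298884.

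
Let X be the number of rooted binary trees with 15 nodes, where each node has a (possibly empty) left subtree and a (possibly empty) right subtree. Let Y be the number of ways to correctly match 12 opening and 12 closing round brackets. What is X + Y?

There are C_n binary search tree shapes on n keys; with n = 15 that is C_15. So X = C_15 = 9694845.
A balanced arrangement of 12 bracket pairs is a Dyck word of semilength 12, so the count is C_12. So Y = C_12 = 208012.
X + Y = 9694845 + 208012 = 9902857.

9902857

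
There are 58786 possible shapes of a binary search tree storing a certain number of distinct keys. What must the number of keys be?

11

Binary search tree shapes on n keys are counted by C_n. The Catalan number equal to 58786 is C_11.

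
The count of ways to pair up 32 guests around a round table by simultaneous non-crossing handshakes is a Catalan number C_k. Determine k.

16

With 32 = 2·16 people, non-crossing handshake pairings are non-crossing perfect matchings on a circle, counted by C_16.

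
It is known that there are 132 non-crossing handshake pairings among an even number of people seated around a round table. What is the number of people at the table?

12

Non-crossing handshake pairings of 2n people are counted by C_n; 132 = C_6.
So n = 6, and there are 2n = 12 people.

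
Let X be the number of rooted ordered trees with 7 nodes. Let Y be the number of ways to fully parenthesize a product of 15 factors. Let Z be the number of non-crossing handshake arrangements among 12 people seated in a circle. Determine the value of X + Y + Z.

2674704

A rooted plane tree on 7 nodes has 6 edges, and such trees are counted by C_6. So X = C_6 = 132.
Bracketing 15 factors into binary products is counted by C_{15−1} = C_14. So Y = C_14 = 2674440.
Non-crossing handshake pairings of 2n people are counted by C_n; 12 people gives n = 6. So Z = C_6 = 132.
X + Y + Z = 132 + 2674440 + 132 = 2674704.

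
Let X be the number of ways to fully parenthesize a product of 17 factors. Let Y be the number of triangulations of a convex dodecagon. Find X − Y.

Bracketing 17 factors into binary products is counted by C_{17−1} = C_16. So X = C_16 = 35357670.
Triangulations of a convex m-gon are counted by C_{m−2}; with m = 12 this is C_10. So Y = C_10 = 16796.
X − Y = 35357670 − 16796 = 35340874.

35340874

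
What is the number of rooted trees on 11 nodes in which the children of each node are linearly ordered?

A rooted plane tree on 11 nodes has 10 edges, and such trees are counted by C_10.
C_10 = C(20,10)/11 = 184756/11 = 16796.

16796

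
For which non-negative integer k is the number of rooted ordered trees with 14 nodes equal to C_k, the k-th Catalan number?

A rooted plane tree on 14 nodes has 13 edges, and such trees are counted by C_13.

13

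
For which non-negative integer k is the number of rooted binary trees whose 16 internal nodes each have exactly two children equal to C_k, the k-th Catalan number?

The number of full binary trees on 16 internal nodes is the Catalan number C_16.

16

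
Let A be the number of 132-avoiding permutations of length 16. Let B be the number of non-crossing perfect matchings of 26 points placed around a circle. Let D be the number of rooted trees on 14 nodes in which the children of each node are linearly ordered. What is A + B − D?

35357670

For any fixed pattern of length 3, the pattern-avoiding permutations of [16] number C_16. So A = C_16 = 35357670.
Pairing 26 circle points by 13 non-crossing chords gives C_13 matchings. So B = C_13 = 742900.
A rooted plane tree on 14 nodes has 13 edges, and such trees are counted by C_13. So D = C_13 = 742900.
A + B − D = 35357670 + 742900 − 742900 = 35357670.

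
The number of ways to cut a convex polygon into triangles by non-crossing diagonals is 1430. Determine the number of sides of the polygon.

10

Triangulations of a convex m-gon are counted by C_{m−2}. The Catalan number equal to 1430 is C_8.
So m − 2 = 8, giving m = 10 sides.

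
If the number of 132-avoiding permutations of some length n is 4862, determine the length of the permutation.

9

Permutations of [n] avoiding a fixed length-3 pattern are counted by C_n; 4862 = C_9.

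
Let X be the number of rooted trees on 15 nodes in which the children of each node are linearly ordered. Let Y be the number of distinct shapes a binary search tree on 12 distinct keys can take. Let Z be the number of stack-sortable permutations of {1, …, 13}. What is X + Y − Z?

Rooted ordered (plane) trees on m nodes have m−1 edges and are counted by C_{m−1}; m = 15 gives C_14. So X = C_14 = 2674440.
Rooted binary trees with 12 nodes (each child slot possibly empty) number C_12. So Y = C_12 = 208012.
Stack-sortable permutations are exactly the 231-avoiding ones, counted by C_n; here n = 13. So Z = C_13 = 742900.
X + Y − Z = 2674440 + 208012 − 742900 = 2139552.

2139552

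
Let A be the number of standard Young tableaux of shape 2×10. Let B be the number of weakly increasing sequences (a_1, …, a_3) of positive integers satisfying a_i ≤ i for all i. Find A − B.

By the hook-length formula (or a Dyck-path bijection), SYT of shape 2×10 number C_10. So A = C_10 = 16796.
Such sub-staircase sequences of length n are counted by C_n; here n = 3. So B = C_3 = 5.
A − B = 16796 − 5 = 16791.

16791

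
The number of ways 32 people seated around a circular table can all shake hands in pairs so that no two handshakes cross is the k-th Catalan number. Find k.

With 32 = 2·16 people, non-crossing handshake pairings are non-crossing perfect matchings on a circle, counted by C_16.

16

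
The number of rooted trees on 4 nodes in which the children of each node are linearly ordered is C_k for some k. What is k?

3

A rooted plane tree on 4 nodes has 3 edges, and such trees are counted by C_3.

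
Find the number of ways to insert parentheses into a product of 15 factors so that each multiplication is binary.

Parenthesizations of m factors correspond to full binary trees with m leaves, counted by C_{m−1}; m = 15 gives C_14.
C_14 = 2674440.

2674440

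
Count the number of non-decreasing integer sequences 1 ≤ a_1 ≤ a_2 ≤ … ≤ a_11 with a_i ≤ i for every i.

Such sub-staircase sequences of length n are counted by C_n; here n = 11.
C_11 = C(22,11)/12 = 705432/12 = 58786.

58786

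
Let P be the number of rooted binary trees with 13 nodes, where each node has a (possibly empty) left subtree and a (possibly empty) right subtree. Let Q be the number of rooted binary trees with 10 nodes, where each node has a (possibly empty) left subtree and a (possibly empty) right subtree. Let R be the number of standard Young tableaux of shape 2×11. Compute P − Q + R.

There are C_n binary search tree shapes on n keys; with n = 13 that is C_13. So P = C_13 = 742900.
Rooted binary trees with 10 nodes (each child slot possibly empty) number C_10. So Q = C_10 = 16796.
By the hook-length formula (or a Dyck-path bijection), SYT of shape 2×11 number C_11. So R = C_11 = 58786.
P − Q + R = 742900 − 16796 + 58786 = 784890.

784890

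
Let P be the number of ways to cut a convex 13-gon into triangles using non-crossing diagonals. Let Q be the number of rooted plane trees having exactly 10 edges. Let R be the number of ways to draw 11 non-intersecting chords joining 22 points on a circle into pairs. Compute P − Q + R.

The number of triangulations of a 13-gon is the Catalan number C_11 (index = sides − 2). So P = C_11 = 58786.
A rooted plane tree with 10 edges has 11 nodes, and the count is C_10. So Q = C_10 = 16796.
Non-crossing perfect matchings of 2n points on a circle are counted by C_n; with 22 points, n = 11. So R = C_11 = 58786.
P − Q + R = 58786 − 16796 + 58786 = 100776.

100776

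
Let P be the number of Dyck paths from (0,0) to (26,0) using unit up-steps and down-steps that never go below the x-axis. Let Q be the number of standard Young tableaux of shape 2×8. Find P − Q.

741470

A Dyck path with 13 up-steps and 13 down-steps has semilength 13, so there are C_13 of them. So P = C_13 = 742900.
By the hook-length formula (or a Dyck-path bijection), SYT of shape 2×8 number C_8. So Q = C_8 = 1430.
P − Q = 742900 − 1430 = 741470.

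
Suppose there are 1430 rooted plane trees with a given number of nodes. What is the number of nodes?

Rooted ordered trees on m nodes are counted by C_{m−1}. Since C_8 = 1430, the index is 8.
So the index is 8, and the number of nodes is 8 + 1 = 9.

9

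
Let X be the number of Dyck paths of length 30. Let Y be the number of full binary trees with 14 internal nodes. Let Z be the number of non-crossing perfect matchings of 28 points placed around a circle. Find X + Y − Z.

9694845

Dyck paths of semilength n (length 2n) are counted by C_n; here n = 15. So X = C_15 = 9694845.
The number of full binary trees on 14 internal nodes is the Catalan number C_14. So Y = C_14 = 2674440.
Non-crossing perfect matchings of 2n points on a circle are counted by C_n; with 28 points, n = 14. So Z = C_14 = 2674440.
X + Y − Z = 9694845 + 2674440 − 2674440 = 9694845.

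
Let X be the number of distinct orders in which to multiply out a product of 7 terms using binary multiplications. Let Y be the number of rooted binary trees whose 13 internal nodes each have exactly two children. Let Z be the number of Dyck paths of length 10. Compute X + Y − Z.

Ways to associate a product of 7 factors correspond to binary trees on 7 leaves, so the count is C_6. So X = C_6 = 132.
The number of full binary trees on 13 internal nodes is the Catalan number C_13. So Y = C_13 = 742900.
Dyck paths of semilength n (length 2n) are counted by C_n; here n = 5. So Z = C_5 = 42.
X + Y − Z = 132 + 742900 − 42 = 742990.

742990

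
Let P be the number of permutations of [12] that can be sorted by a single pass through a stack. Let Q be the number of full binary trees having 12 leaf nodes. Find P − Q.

Stack-sortable permutations are exactly the 231-avoiding ones, counted by C_n; here n = 12. So P = C_12 = 208012.
Full binary trees with 12 leaves have 12−1 = 11 internal nodes, so there are C_11 of them. So Q = C_11 = 58786.
P − Q = 208012 − 58786 = 149226.

149226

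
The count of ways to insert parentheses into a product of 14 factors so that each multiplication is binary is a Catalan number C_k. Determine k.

Parenthesizations of m factors correspond to full binary trees with m leaves, counted by C_{m−1}; m = 14 gives C_13.

13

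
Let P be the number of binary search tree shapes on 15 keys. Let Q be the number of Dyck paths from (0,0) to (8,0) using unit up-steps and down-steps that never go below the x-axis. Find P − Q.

9694831

There are C_n binary search tree shapes on n keys; with n = 15 that is C_15. So P = C_15 = 9694845.
A Dyck path with 4 up-steps and 4 down-steps has semilength 4, so there are C_4 of them. So Q = C_4 = 14.
P − Q = 9694845 − 14 = 9694831.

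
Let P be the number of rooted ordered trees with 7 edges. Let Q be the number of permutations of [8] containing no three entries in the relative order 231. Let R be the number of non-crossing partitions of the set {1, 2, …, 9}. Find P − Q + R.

3861

A rooted plane tree with 7 edges has 8 nodes, and the count is C_7. So P = C_7 = 429.
For any fixed pattern of length 3, the pattern-avoiding permutations of [8] number C_8. So Q = C_8 = 1430.
Non-crossing partitions of an n-element set are counted by C_n; here n = 9. So R = C_9 = 4862.
P − Q + R = 429 − 1430 + 4862 = 3861.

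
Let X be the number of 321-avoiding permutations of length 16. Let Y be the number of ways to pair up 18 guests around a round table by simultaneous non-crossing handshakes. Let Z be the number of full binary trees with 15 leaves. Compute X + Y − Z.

For any fixed pattern of length 3, the pattern-avoiding permutations of [16] number C_16. So X = C_16 = 35357670.
Non-crossing handshake pairings of 2n people are counted by C_n; 18 people gives n = 9. So Y = C_9 = 4862.
Full binary trees with 15 leaves have 15−1 = 14 internal nodes, so there are C_14 of them. So Z = C_14 = 2674440.
X + Y − Z = 35357670 + 4862 − 2674440 = 32688092.

32688092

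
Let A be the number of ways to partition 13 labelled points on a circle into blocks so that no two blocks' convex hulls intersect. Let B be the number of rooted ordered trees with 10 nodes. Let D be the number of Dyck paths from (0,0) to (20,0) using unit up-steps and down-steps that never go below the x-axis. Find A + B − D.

730966

The non-crossing partitions of [13] form a lattice of size C_13. So A = C_13 = 742900.
Rooted ordered (plane) trees on m nodes have m−1 edges and are counted by C_{m−1}; m = 10 gives C_9. So B = C_9 = 4862.
A Dyck path with 10 up-steps and 10 down-steps has semilength 10, so there are C_10 of them. So D = C_10 = 16796.
A + B − D = 742900 + 4862 − 16796 = 730966.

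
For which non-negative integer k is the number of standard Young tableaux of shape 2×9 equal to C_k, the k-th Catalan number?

9

By the hook-length formula (or a Dyck-path bijection), SYT of shape 2×9 number C_9.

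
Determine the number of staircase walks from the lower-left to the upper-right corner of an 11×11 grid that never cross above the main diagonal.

Monotone paths in an n×n grid that stay weakly below the diagonal are counted by C_n; here n = 11.
C_11 = C(22,11)/12 = 705432/12 = 58786.

58786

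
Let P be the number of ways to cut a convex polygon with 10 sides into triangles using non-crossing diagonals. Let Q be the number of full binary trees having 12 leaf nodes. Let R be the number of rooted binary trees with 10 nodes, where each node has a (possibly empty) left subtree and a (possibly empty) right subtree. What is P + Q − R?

Triangulations of a convex m-gon are counted by C_{m−2}; with m = 10 this is C_8. So P = C_8 = 1430.
A full binary tree with L leaves has L−1 internal nodes and is counted by C_{L−1}; L = 12 gives C_11. So Q = C_11 = 58786.
There are C_n binary search tree shapes on n keys; with n = 10 that is C_10. So R = C_10 = 16796.
P + Q − R = 1430 + 58786 − 16796 = 43420.

43420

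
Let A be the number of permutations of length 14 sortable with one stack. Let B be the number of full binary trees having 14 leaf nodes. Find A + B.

3417340

Stack-sortable permutations are exactly the 231-avoiding ones, counted by C_n; here n = 14. So A = C_14 = 2674440.
Full binary trees with 14 leaves have 14−1 = 13 internal nodes, so there are C_13 of them. So B = C_13 = 742900.
A + B = 2674440 + 742900 = 3417340.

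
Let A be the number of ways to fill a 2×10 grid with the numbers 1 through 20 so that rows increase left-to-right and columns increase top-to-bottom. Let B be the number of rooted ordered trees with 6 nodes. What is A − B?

Standard Young tableaux of shape 2×n are counted by C_n; here n = 10. So A = C_10 = 16796.
Rooted ordered (plane) trees on m nodes have m−1 edges and are counted by C_{m−1}; m = 6 gives C_5. So B = C_5 = 42.
A − B = 16796 − 42 = 16754.

16754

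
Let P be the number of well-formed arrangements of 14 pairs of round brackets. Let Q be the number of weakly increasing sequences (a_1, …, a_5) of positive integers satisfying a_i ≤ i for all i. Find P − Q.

Balanced strings of n pairs of brackets are counted by C_n; here n = 14. So P = C_14 = 2674440.
Weakly increasing sequences with a_i ≤ i biject with Dyck paths of semilength 5, so there are C_5. So Q = C_5 = 42.
P − Q = 2674440 − 42 = 2674398.

2674398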